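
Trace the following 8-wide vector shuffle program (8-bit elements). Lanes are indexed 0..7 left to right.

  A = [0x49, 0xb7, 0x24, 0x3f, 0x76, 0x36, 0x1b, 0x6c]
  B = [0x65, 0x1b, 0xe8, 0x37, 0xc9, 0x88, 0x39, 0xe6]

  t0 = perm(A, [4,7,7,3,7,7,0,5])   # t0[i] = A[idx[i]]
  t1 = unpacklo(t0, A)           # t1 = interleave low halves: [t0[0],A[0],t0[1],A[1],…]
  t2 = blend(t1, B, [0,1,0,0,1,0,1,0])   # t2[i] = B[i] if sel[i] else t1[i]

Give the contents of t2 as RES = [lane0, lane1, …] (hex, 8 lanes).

t0 = [0x76, 0x6c, 0x6c, 0x3f, 0x6c, 0x6c, 0x49, 0x36]
t1 = [0x76, 0x49, 0x6c, 0xb7, 0x6c, 0x24, 0x3f, 0x3f]
t2 = [0x76, 0x1b, 0x6c, 0xb7, 0xc9, 0x24, 0x39, 0x3f]

RES = [ 0x76  0x1b  0x6c  0xb7  0xc9  0x24  0x39  0x3f ]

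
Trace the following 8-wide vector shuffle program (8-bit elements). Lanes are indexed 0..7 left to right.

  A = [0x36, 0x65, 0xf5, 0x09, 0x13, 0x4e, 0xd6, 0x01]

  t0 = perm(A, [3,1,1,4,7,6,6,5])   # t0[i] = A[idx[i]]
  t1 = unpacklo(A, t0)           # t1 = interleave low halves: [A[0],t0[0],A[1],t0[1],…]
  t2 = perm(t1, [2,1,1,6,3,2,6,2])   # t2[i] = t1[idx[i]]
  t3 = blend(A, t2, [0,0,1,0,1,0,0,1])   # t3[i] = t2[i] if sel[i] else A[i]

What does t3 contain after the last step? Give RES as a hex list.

t0 = [0x09, 0x65, 0x65, 0x13, 0x01, 0xd6, 0xd6, 0x4e]
t1 = [0x36, 0x09, 0x65, 0x65, 0xf5, 0x65, 0x09, 0x13]
t2 = [0x65, 0x09, 0x09, 0x09, 0x65, 0x65, 0x09, 0x65]
t3 = [0x36, 0x65, 0x09, 0x09, 0x65, 0x4e, 0xd6, 0x65]

RES = [ 0x36  0x65  0x09  0x09  0x65  0x4e  0xd6  0x65 ]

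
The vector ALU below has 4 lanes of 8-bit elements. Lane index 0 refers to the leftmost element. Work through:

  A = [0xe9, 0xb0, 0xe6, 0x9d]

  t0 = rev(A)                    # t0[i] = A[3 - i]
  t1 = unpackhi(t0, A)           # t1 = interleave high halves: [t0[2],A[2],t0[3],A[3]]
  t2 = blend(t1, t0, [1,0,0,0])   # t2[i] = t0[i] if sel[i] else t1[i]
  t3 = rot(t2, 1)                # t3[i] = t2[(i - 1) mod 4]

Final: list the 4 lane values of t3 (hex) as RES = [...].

→ t0 |9d|e6|b0|e9|
→ t1 |b0|e6|e9|9d|
→ t2 |9d|e6|e9|9d|
→ t3 |9d|9d|e6|e9|

RES = [0x9d, 0x9d, 0xe6, 0xe9]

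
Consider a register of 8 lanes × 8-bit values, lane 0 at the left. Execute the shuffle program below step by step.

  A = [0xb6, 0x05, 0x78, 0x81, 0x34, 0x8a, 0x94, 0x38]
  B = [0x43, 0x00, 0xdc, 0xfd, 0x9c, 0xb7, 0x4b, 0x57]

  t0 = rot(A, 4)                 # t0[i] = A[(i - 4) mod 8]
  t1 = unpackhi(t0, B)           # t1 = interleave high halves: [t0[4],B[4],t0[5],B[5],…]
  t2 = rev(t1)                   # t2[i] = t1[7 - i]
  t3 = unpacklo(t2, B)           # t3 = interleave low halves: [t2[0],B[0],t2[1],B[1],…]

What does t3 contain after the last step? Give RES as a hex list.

RES = [ 0x57  0x43  0x81  0x00  0x4b  0xdc  0x78  0xfd ]

t0 = [0x34, 0x8a, 0x94, 0x38, 0xb6, 0x05, 0x78, 0x81]
t1 = [0xb6, 0x9c, 0x05, 0xb7, 0x78, 0x4b, 0x81, 0x57]
t2 = [0x57, 0x81, 0x4b, 0x78, 0xb7, 0x05, 0x9c, 0xb6]
t3 = [0x57, 0x43, 0x81, 0x00, 0x4b, 0xdc, 0x78, 0xfd]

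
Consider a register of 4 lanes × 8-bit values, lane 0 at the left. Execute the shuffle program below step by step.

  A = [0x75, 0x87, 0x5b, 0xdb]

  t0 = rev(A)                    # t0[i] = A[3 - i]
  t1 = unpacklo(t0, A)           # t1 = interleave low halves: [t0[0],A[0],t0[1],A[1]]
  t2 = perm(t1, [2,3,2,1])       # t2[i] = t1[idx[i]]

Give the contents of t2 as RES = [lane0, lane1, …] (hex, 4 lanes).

t0 = [0xdb, 0x5b, 0x87, 0x75]
t1 = [0xdb, 0x75, 0x5b, 0x87]
t2 = [0x5b, 0x87, 0x5b, 0x75]

RES = [ 0x5b  0x87  0x5b  0x75 ]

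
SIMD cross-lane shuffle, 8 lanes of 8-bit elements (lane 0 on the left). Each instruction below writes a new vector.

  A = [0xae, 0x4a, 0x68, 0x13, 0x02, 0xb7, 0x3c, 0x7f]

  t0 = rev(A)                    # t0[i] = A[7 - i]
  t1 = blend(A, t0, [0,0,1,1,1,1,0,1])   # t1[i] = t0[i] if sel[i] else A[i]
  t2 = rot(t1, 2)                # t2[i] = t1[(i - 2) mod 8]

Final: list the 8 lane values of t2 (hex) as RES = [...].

RES = [ 0x3c  0xae  0xae  0x4a  0xb7  0x02  0x13  0x68 ]

  t0: 7f 3c b7 02 13 68 4a ae
  t1: ae 4a b7 02 13 68 3c ae
  t2: 3c ae ae 4a b7 02 13 68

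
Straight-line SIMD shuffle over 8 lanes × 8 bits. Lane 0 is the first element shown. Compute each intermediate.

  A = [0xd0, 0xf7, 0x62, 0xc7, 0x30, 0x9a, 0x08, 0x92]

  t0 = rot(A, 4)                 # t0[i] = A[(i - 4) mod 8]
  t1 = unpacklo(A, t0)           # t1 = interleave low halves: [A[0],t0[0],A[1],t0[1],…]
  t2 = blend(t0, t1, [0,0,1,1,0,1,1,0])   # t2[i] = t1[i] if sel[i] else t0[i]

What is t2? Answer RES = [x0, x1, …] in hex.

→ t0 |30|9a|08|92|d0|f7|62|c7|
→ t1 |d0|30|f7|9a|62|08|c7|92|
→ t2 |30|9a|f7|9a|d0|08|c7|c7|

RES = [ 0x30  0x9a  0xf7  0x9a  0xd0  0x08  0xc7  0xc7 ]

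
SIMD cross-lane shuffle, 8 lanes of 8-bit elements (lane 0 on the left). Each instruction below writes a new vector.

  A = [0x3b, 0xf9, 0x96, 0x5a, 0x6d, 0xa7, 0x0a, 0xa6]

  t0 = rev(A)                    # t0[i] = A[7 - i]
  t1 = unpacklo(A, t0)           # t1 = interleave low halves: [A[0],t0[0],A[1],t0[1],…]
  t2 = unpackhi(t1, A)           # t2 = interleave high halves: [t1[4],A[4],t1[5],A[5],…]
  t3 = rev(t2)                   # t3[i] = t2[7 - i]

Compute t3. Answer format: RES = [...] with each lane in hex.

RES = [0xa6, 0x6d, 0x0a, 0x5a, 0xa7, 0xa7, 0x6d, 0x96]

t0 = [0xa6, 0x0a, 0xa7, 0x6d, 0x5a, 0x96, 0xf9, 0x3b]
t1 = [0x3b, 0xa6, 0xf9, 0x0a, 0x96, 0xa7, 0x5a, 0x6d]
t2 = [0x96, 0x6d, 0xa7, 0xa7, 0x5a, 0x0a, 0x6d, 0xa6]
t3 = [0xa6, 0x6d, 0x0a, 0x5a, 0xa7, 0xa7, 0x6d, 0x96]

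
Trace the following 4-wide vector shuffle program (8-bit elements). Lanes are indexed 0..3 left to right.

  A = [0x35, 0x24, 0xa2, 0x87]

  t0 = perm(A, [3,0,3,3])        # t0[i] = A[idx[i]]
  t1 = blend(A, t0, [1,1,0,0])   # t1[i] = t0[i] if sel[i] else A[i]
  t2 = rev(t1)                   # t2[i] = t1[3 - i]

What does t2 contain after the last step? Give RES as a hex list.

RES = [0x87, 0xa2, 0x35, 0x87]

→ t0 |87|35|87|87|
→ t1 |87|35|a2|87|
→ t2 |87|a2|35|87|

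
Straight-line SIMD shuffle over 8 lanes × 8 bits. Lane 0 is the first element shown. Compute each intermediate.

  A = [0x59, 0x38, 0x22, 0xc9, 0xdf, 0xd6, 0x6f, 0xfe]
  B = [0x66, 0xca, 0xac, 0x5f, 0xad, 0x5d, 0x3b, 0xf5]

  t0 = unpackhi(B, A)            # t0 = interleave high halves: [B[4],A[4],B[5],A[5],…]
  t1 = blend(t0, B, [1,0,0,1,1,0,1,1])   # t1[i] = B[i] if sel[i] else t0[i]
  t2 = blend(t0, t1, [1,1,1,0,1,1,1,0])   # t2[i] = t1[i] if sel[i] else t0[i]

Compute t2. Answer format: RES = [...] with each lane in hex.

RES = [0x66, 0xdf, 0x5d, 0xd6, 0xad, 0x6f, 0x3b, 0xfe]

→ t0 |ad|df|5d|d6|3b|6f|f5|fe|
→ t1 |66|df|5d|5f|ad|6f|3b|f5|
→ t2 |66|df|5d|d6|ad|6f|3b|fe|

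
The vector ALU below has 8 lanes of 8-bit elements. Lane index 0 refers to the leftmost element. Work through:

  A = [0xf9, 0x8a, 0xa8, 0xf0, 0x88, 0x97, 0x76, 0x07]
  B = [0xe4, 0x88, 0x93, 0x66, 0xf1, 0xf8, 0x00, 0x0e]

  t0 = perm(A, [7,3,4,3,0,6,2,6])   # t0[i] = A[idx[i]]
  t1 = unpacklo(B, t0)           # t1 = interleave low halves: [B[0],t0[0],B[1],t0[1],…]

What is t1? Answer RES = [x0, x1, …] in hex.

RES = [ 0xe4  0x07  0x88  0xf0  0x93  0x88  0x66  0xf0 ]

→ t0 |07|f0|88|f0|f9|76|a8|76|
→ t1 |e4|07|88|f0|93|88|66|f0|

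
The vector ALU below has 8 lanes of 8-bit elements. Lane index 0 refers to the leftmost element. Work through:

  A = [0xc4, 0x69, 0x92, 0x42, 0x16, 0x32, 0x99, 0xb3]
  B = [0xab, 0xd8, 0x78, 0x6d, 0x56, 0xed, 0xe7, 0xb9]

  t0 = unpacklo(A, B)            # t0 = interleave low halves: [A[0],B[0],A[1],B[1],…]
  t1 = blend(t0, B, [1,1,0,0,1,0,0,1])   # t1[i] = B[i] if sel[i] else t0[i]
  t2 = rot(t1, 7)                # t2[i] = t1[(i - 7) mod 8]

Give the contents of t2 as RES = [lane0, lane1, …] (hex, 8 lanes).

  t0: c4 ab 69 d8 92 78 42 6d
  t1: ab d8 69 d8 56 78 42 b9
  t2: d8 69 d8 56 78 42 b9 ab

RES = [0xd8, 0x69, 0xd8, 0x56, 0x78, 0x42, 0xb9, 0xab]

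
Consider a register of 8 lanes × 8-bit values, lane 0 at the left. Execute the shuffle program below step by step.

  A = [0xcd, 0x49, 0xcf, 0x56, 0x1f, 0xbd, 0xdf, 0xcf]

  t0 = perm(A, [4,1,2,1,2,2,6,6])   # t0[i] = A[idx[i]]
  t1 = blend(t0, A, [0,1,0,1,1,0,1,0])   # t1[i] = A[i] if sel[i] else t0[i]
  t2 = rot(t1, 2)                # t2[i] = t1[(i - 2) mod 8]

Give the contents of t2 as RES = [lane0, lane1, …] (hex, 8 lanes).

RES = [ 0xdf  0xdf  0x1f  0x49  0xcf  0x56  0x1f  0xcf ]

  t0: 1f 49 cf 49 cf cf df df
  t1: 1f 49 cf 56 1f cf df df
  t2: df df 1f 49 cf 56 1f cf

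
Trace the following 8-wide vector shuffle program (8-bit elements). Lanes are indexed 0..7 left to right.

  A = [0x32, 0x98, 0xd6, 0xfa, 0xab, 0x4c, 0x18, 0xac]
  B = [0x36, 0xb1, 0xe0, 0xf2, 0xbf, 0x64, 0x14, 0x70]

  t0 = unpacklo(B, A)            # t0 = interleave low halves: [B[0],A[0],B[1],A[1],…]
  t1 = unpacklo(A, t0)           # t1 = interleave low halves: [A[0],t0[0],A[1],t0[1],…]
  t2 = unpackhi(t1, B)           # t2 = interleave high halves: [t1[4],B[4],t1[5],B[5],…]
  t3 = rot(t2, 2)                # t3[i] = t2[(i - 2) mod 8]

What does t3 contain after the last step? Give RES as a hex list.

  t0: 36 32 b1 98 e0 d6 f2 fa
  t1: 32 36 98 32 d6 b1 fa 98
  t2: d6 bf b1 64 fa 14 98 70
  t3: 98 70 d6 bf b1 64 fa 14

RES = [0x98, 0x70, 0xd6, 0xbf, 0xb1, 0x64, 0xfa, 0x14]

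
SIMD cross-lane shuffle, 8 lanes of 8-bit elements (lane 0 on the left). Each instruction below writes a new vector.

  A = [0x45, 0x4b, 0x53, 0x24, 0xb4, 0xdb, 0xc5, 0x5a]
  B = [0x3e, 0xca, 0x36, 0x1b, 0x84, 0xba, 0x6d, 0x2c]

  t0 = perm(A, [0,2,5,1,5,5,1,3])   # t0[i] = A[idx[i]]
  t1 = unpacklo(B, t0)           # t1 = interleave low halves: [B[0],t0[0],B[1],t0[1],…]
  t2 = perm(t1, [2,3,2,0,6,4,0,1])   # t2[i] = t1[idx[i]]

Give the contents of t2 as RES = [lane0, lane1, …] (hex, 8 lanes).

RES = [ 0xca  0x53  0xca  0x3e  0x1b  0x36  0x3e  0x45 ]

t0 = [0x45, 0x53, 0xdb, 0x4b, 0xdb, 0xdb, 0x4b, 0x24]
t1 = [0x3e, 0x45, 0xca, 0x53, 0x36, 0xdb, 0x1b, 0x4b]
t2 = [0xca, 0x53, 0xca, 0x3e, 0x1b, 0x36, 0x3e, 0x45]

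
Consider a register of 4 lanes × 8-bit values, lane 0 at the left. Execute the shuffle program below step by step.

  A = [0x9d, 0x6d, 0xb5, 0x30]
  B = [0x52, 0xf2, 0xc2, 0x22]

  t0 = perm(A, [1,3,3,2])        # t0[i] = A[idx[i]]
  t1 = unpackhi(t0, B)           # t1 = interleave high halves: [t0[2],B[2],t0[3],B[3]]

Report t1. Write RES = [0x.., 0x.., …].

RES = [ 0x30  0xc2  0xb5  0x22 ]

→ t0 |6d|30|30|b5|
→ t1 |30|c2|b5|22|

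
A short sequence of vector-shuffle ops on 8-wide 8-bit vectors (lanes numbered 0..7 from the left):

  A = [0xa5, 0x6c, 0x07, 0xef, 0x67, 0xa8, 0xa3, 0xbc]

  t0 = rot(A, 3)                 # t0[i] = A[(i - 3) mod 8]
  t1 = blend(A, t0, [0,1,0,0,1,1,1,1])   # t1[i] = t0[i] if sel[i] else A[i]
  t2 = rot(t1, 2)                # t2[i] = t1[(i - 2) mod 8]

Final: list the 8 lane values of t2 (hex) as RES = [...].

RES = [ 0xef  0x67  0xa5  0xa3  0x07  0xef  0x6c  0x07 ]

→ t0 |a8|a3|bc|a5|6c|07|ef|67|
→ t1 |a5|a3|07|ef|6c|07|ef|67|
→ t2 |ef|67|a5|a3|07|ef|6c|07|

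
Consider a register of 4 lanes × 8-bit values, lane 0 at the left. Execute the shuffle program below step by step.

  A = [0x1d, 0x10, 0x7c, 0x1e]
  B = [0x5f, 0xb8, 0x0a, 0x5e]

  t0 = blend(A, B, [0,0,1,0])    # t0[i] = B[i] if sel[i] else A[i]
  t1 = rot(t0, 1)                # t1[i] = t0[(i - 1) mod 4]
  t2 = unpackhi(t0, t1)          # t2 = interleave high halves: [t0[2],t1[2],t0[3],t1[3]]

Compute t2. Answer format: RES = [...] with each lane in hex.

t0 = [0x1d, 0x10, 0x0a, 0x1e]
t1 = [0x1e, 0x1d, 0x10, 0x0a]
t2 = [0x0a, 0x10, 0x1e, 0x0a]

RES = [0x0a, 0x10, 0x1e, 0x0a]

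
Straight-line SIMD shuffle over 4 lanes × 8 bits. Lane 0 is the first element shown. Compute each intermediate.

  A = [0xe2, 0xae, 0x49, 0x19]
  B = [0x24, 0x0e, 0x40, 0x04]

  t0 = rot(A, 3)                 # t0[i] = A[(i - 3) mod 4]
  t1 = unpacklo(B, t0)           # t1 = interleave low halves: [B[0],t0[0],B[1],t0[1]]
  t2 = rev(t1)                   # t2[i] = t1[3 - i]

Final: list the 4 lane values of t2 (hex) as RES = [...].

  t0: ae 49 19 e2
  t1: 24 ae 0e 49
  t2: 49 0e ae 24

RES = [ 0x49  0x0e  0xae  0x24 ]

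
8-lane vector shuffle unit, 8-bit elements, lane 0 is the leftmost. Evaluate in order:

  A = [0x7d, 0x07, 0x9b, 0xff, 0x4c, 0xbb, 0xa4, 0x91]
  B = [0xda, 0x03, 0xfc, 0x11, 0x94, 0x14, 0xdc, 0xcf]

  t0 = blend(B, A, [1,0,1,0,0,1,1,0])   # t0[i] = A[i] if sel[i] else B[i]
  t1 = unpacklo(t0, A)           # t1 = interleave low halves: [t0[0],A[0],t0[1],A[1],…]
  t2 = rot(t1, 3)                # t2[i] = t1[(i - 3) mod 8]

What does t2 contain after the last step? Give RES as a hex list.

RES = [ 0x9b  0x11  0xff  0x7d  0x7d  0x03  0x07  0x9b ]

→ t0 |7d|03|9b|11|94|bb|a4|cf|
→ t1 |7d|7d|03|07|9b|9b|11|ff|
→ t2 |9b|11|ff|7d|7d|03|07|9b|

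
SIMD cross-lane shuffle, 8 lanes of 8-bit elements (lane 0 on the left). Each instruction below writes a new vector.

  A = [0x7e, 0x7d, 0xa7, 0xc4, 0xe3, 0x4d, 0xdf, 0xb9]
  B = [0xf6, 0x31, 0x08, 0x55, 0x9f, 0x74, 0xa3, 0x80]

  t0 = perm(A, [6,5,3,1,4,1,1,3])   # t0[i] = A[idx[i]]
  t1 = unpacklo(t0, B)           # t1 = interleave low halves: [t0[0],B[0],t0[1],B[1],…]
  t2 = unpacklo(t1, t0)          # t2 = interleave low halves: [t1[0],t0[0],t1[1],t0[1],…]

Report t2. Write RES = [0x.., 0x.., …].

→ t0 |df|4d|c4|7d|e3|7d|7d|c4|
→ t1 |df|f6|4d|31|c4|08|7d|55|
→ t2 |df|df|f6|4d|4d|c4|31|7d|

RES = [ 0xdf  0xdf  0xf6  0x4d  0x4d  0xc4  0x31  0x7d ]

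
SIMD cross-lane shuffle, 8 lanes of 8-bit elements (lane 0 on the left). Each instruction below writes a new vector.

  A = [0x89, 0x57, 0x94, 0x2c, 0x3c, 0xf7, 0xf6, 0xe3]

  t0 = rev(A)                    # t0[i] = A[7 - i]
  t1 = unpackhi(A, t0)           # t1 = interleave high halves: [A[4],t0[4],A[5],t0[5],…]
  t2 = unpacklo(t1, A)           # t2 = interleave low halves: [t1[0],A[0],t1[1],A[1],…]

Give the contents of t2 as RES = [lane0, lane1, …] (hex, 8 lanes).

  t0: e3 f6 f7 3c 2c 94 57 89
  t1: 3c 2c f7 94 f6 57 e3 89
  t2: 3c 89 2c 57 f7 94 94 2c

RES = [0x3c, 0x89, 0x2c, 0x57, 0xf7, 0x94, 0x94, 0x2c]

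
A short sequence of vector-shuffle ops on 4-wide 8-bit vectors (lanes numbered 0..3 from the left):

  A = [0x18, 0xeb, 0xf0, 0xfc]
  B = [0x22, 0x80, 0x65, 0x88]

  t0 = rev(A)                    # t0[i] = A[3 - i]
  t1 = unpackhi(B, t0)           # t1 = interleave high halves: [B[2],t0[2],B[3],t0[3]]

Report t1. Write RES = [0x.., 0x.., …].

t0 = [0xfc, 0xf0, 0xeb, 0x18]
t1 = [0x65, 0xeb, 0x88, 0x18]

RES = [ 0x65  0xeb  0x88  0x18 ]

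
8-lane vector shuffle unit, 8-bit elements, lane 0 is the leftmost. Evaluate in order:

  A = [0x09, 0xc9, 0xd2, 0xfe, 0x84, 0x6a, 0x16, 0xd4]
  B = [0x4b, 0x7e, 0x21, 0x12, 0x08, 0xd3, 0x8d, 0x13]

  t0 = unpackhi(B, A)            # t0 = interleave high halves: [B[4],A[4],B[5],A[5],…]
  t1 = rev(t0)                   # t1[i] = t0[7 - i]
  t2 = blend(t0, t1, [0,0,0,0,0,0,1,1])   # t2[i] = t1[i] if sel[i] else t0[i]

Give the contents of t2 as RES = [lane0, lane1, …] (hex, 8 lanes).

RES = [ 0x08  0x84  0xd3  0x6a  0x8d  0x16  0x84  0x08 ]

t0 = [0x08, 0x84, 0xd3, 0x6a, 0x8d, 0x16, 0x13, 0xd4]
t1 = [0xd4, 0x13, 0x16, 0x8d, 0x6a, 0xd3, 0x84, 0x08]
t2 = [0x08, 0x84, 0xd3, 0x6a, 0x8d, 0x16, 0x84, 0x08]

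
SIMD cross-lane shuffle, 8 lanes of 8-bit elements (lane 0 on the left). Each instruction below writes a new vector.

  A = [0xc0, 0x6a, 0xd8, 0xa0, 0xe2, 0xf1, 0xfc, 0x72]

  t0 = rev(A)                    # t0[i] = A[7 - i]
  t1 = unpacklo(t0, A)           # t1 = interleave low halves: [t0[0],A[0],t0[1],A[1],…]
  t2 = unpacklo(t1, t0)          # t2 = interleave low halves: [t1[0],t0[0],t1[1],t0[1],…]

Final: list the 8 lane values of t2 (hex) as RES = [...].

→ t0 |72|fc|f1|e2|a0|d8|6a|c0|
→ t1 |72|c0|fc|6a|f1|d8|e2|a0|
→ t2 |72|72|c0|fc|fc|f1|6a|e2|

RES = [0x72, 0x72, 0xc0, 0xfc, 0xfc, 0xf1, 0x6a, 0xe2]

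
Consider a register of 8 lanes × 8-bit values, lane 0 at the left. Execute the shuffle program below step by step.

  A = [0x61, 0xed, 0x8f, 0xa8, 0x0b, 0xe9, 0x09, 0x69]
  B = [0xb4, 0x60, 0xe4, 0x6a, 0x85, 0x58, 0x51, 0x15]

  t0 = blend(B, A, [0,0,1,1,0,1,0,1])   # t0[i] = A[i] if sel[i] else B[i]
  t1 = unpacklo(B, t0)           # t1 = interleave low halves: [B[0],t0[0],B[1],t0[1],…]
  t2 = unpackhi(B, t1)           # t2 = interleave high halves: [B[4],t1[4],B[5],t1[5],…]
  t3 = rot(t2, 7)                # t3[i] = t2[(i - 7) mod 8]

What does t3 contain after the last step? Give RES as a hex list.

t0 = [0xb4, 0x60, 0x8f, 0xa8, 0x85, 0xe9, 0x51, 0x69]
t1 = [0xb4, 0xb4, 0x60, 0x60, 0xe4, 0x8f, 0x6a, 0xa8]
t2 = [0x85, 0xe4, 0x58, 0x8f, 0x51, 0x6a, 0x15, 0xa8]
t3 = [0xe4, 0x58, 0x8f, 0x51, 0x6a, 0x15, 0xa8, 0x85]

RES = [ 0xe4  0x58  0x8f  0x51  0x6a  0x15  0xa8  0x85 ]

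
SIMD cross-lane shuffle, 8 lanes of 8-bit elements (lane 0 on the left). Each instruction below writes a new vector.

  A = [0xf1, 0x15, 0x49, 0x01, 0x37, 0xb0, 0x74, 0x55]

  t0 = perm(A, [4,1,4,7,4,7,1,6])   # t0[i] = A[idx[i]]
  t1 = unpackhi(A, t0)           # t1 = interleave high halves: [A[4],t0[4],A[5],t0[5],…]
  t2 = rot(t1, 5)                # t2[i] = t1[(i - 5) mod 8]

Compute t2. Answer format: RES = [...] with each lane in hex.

RES = [0x55, 0x74, 0x15, 0x55, 0x74, 0x37, 0x37, 0xb0]

  t0: 37 15 37 55 37 55 15 74
  t1: 37 37 b0 55 74 15 55 74
  t2: 55 74 15 55 74 37 37 b0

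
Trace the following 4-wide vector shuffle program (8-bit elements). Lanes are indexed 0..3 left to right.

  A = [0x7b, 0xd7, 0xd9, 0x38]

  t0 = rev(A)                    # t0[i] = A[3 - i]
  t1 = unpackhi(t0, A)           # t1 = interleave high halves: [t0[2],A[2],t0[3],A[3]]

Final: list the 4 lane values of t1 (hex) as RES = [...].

t0 = [0x38, 0xd9, 0xd7, 0x7b]
t1 = [0xd7, 0xd9, 0x7b, 0x38]

RES = [0xd7, 0xd9, 0x7b, 0x38]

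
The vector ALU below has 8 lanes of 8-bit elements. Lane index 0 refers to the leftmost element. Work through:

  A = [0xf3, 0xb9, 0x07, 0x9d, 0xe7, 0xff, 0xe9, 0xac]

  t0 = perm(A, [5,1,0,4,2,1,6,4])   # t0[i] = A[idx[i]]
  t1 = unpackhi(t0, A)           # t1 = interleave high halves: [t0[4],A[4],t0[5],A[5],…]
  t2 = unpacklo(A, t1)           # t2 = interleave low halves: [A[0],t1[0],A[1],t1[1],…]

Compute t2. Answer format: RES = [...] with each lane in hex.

→ t0 |ff|b9|f3|e7|07|b9|e9|e7|
→ t1 |07|e7|b9|ff|e9|e9|e7|ac|
→ t2 |f3|07|b9|e7|07|b9|9d|ff|

RES = [ 0xf3  0x07  0xb9  0xe7  0x07  0xb9  0x9d  0xff ]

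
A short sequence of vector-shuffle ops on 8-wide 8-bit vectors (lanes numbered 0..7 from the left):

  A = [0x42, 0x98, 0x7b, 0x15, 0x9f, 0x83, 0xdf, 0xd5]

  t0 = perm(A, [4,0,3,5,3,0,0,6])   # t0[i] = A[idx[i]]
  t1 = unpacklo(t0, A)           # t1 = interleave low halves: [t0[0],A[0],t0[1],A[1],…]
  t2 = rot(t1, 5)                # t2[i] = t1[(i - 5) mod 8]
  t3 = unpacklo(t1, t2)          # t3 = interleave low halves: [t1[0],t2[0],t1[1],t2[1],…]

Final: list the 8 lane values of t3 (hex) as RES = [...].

RES = [0x9f, 0x98, 0x42, 0x15, 0x42, 0x7b, 0x98, 0x83]

→ t0 |9f|42|15|83|15|42|42|df|
→ t1 |9f|42|42|98|15|7b|83|15|
→ t2 |98|15|7b|83|15|9f|42|42|
→ t3 |9f|98|42|15|42|7b|98|83|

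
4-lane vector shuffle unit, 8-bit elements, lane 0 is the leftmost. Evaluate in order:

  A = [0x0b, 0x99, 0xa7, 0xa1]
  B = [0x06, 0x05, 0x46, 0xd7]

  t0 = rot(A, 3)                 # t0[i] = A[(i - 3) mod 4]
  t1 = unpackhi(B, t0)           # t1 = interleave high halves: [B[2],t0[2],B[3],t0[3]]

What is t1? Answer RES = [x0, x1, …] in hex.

RES = [0x46, 0xa1, 0xd7, 0x0b]

t0 = [0x99, 0xa7, 0xa1, 0x0b]
t1 = [0x46, 0xa1, 0xd7, 0x0b]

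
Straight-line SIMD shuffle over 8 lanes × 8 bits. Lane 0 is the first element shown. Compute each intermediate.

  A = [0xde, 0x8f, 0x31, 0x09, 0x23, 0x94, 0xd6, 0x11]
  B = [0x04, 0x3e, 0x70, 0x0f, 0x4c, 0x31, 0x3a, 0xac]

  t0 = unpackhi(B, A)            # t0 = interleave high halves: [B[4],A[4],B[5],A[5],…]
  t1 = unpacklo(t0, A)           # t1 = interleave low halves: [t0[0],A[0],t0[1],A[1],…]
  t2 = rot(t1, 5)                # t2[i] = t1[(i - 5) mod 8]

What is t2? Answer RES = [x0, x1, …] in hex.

RES = [0x8f, 0x31, 0x31, 0x94, 0x09, 0x4c, 0xde, 0x23]

t0 = [0x4c, 0x23, 0x31, 0x94, 0x3a, 0xd6, 0xac, 0x11]
t1 = [0x4c, 0xde, 0x23, 0x8f, 0x31, 0x31, 0x94, 0x09]
t2 = [0x8f, 0x31, 0x31, 0x94, 0x09, 0x4c, 0xde, 0x23]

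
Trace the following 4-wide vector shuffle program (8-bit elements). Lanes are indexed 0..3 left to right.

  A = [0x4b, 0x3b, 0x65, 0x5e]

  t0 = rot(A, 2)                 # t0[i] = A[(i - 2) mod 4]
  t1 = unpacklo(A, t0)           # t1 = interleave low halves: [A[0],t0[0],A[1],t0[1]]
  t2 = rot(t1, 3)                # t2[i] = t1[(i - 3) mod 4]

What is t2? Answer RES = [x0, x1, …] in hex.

→ t0 |65|5e|4b|3b|
→ t1 |4b|65|3b|5e|
→ t2 |65|3b|5e|4b|

RES = [0x65, 0x3b, 0x5e, 0x4b]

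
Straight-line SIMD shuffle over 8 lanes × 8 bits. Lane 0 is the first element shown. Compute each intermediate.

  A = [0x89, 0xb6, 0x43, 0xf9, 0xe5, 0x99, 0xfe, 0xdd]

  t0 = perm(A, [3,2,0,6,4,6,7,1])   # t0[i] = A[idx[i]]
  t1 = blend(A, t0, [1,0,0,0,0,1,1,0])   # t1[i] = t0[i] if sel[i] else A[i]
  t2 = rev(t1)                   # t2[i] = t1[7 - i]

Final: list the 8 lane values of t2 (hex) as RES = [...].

  t0: f9 43 89 fe e5 fe dd b6
  t1: f9 b6 43 f9 e5 fe dd dd
  t2: dd dd fe e5 f9 43 b6 f9

RES = [ 0xdd  0xdd  0xfe  0xe5  0xf9  0x43  0xb6  0xf9 ]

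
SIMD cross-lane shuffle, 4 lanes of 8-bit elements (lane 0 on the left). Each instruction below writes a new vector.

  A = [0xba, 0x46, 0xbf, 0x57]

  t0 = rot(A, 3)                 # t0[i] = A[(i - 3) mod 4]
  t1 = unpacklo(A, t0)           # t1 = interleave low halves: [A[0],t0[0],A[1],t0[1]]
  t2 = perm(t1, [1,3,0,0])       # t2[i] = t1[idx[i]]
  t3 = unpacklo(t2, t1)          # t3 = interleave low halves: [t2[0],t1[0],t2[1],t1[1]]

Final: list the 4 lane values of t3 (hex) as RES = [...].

→ t0 |46|bf|57|ba|
→ t1 |ba|46|46|bf|
→ t2 |46|bf|ba|ba|
→ t3 |46|ba|bf|46|

RES = [ 0x46  0xba  0xbf  0x46 ]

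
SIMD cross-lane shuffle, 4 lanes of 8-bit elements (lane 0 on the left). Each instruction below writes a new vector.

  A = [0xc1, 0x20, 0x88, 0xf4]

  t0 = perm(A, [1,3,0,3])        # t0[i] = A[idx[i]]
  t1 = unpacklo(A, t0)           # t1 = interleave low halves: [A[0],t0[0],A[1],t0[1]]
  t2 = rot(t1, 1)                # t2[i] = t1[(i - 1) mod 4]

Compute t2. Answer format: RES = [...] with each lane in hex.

RES = [0xf4, 0xc1, 0x20, 0x20]

→ t0 |20|f4|c1|f4|
→ t1 |c1|20|20|f4|
→ t2 |f4|c1|20|20|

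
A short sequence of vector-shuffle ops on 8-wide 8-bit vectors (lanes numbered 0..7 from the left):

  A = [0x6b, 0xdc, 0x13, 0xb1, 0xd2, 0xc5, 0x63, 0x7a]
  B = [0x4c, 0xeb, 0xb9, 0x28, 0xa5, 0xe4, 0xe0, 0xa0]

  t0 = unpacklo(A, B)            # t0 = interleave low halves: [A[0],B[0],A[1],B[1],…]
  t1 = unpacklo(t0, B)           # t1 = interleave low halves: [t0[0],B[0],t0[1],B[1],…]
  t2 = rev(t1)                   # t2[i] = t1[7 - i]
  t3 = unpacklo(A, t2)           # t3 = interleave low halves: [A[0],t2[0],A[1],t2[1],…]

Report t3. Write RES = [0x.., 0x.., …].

RES = [0x6b, 0x28, 0xdc, 0xeb, 0x13, 0xb9, 0xb1, 0xdc]

t0 = [0x6b, 0x4c, 0xdc, 0xeb, 0x13, 0xb9, 0xb1, 0x28]
t1 = [0x6b, 0x4c, 0x4c, 0xeb, 0xdc, 0xb9, 0xeb, 0x28]
t2 = [0x28, 0xeb, 0xb9, 0xdc, 0xeb, 0x4c, 0x4c, 0x6b]
t3 = [0x6b, 0x28, 0xdc, 0xeb, 0x13, 0xb9, 0xb1, 0xdc]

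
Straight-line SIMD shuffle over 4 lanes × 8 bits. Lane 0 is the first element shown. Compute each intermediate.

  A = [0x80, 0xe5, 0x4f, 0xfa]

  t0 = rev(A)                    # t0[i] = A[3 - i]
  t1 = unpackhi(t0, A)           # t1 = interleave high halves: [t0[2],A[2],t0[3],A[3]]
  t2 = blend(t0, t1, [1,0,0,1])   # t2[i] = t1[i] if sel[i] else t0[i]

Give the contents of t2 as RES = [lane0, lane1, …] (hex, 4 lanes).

  t0: fa 4f e5 80
  t1: e5 4f 80 fa
  t2: e5 4f e5 fa

RES = [ 0xe5  0x4f  0xe5  0xfa ]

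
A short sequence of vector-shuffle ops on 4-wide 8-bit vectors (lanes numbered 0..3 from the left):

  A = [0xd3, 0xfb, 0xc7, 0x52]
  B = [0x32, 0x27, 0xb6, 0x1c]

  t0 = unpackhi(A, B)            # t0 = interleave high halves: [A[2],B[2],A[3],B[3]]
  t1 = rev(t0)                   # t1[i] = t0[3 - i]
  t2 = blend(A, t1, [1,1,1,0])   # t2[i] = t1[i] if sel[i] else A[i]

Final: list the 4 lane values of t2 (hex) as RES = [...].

→ t0 |c7|b6|52|1c|
→ t1 |1c|52|b6|c7|
→ t2 |1c|52|b6|52|

RES = [0x1c, 0x52, 0xb6, 0x52]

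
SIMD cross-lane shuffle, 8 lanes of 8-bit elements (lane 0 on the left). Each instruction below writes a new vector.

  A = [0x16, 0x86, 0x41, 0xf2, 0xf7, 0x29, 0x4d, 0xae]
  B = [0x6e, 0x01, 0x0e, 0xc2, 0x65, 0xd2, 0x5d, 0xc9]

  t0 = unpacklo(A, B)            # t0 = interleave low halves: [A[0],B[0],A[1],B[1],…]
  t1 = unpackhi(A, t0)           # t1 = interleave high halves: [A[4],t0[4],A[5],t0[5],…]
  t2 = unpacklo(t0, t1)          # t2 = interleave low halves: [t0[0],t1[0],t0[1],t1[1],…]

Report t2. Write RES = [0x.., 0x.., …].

RES = [ 0x16  0xf7  0x6e  0x41  0x86  0x29  0x01  0x0e ]

t0 = [0x16, 0x6e, 0x86, 0x01, 0x41, 0x0e, 0xf2, 0xc2]
t1 = [0xf7, 0x41, 0x29, 0x0e, 0x4d, 0xf2, 0xae, 0xc2]
t2 = [0x16, 0xf7, 0x6e, 0x41, 0x86, 0x29, 0x01, 0x0e]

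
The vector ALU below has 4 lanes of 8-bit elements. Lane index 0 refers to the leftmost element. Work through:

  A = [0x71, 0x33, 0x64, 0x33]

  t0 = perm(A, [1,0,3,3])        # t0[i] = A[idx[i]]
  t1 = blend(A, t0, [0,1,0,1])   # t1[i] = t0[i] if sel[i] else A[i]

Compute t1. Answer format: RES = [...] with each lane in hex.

RES = [0x71, 0x71, 0x64, 0x33]

  t0: 33 71 33 33
  t1: 71 71 64 33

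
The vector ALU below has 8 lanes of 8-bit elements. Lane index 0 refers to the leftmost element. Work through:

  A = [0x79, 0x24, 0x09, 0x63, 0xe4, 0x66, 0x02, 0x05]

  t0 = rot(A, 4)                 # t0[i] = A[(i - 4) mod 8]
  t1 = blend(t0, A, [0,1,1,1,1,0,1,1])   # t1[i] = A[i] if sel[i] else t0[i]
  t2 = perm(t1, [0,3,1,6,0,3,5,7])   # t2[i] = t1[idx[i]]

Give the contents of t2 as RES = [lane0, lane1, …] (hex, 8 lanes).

  t0: e4 66 02 05 79 24 09 63
  t1: e4 24 09 63 e4 24 02 05
  t2: e4 63 24 02 e4 63 24 05

RES = [ 0xe4  0x63  0x24  0x02  0xe4  0x63  0x24  0x05 ]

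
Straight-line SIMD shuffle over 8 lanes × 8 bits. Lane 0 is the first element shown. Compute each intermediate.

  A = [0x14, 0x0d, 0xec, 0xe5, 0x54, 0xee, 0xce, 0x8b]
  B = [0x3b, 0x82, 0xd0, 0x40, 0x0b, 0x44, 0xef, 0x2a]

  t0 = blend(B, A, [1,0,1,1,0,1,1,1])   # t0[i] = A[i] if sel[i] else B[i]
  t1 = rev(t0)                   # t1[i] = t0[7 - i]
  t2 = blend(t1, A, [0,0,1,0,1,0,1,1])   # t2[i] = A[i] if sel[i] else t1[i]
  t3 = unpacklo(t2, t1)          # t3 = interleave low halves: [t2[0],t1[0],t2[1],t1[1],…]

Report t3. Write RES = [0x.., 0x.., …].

t0 = [0x14, 0x82, 0xec, 0xe5, 0x0b, 0xee, 0xce, 0x8b]
t1 = [0x8b, 0xce, 0xee, 0x0b, 0xe5, 0xec, 0x82, 0x14]
t2 = [0x8b, 0xce, 0xec, 0x0b, 0x54, 0xec, 0xce, 0x8b]
t3 = [0x8b, 0x8b, 0xce, 0xce, 0xec, 0xee, 0x0b, 0x0b]

RES = [0x8b, 0x8b, 0xce, 0xce, 0xec, 0xee, 0x0b, 0x0b]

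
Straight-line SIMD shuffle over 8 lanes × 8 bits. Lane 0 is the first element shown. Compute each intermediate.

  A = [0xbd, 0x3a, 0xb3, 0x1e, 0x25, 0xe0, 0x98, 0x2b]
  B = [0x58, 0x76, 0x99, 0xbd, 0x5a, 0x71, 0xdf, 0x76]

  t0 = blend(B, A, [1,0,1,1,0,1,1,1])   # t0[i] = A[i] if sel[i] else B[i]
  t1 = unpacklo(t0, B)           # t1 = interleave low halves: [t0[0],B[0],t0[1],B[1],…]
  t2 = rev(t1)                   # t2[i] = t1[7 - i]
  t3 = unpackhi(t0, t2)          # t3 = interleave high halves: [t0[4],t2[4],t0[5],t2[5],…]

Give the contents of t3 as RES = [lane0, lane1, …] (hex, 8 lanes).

→ t0 |bd|76|b3|1e|5a|e0|98|2b|
→ t1 |bd|58|76|76|b3|99|1e|bd|
→ t2 |bd|1e|99|b3|76|76|58|bd|
→ t3 |5a|76|e0|76|98|58|2b|bd|

RES = [ 0x5a  0x76  0xe0  0x76  0x98  0x58  0x2b  0xbd ]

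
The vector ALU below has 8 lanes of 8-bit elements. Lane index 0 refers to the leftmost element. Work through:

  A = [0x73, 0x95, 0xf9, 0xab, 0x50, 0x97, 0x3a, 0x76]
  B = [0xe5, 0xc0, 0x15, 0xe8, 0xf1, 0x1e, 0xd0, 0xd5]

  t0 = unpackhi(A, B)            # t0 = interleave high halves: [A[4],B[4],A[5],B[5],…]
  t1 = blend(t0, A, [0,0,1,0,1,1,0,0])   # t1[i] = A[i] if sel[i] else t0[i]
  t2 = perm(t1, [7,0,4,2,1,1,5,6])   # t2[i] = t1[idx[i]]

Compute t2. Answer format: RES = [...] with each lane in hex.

t0 = [0x50, 0xf1, 0x97, 0x1e, 0x3a, 0xd0, 0x76, 0xd5]
t1 = [0x50, 0xf1, 0xf9, 0x1e, 0x50, 0x97, 0x76, 0xd5]
t2 = [0xd5, 0x50, 0x50, 0xf9, 0xf1, 0xf1, 0x97, 0x76]

RES = [ 0xd5  0x50  0x50  0xf9  0xf1  0xf1  0x97  0x76 ]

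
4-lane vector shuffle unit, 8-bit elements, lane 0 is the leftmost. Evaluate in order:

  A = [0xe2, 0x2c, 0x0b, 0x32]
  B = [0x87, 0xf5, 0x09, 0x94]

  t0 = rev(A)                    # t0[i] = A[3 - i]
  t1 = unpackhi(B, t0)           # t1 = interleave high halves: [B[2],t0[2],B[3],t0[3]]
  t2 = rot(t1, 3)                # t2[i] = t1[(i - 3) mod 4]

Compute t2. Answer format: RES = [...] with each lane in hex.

  t0: 32 0b 2c e2
  t1: 09 2c 94 e2
  t2: 2c 94 e2 09

RES = [ 0x2c  0x94  0xe2  0x09 ]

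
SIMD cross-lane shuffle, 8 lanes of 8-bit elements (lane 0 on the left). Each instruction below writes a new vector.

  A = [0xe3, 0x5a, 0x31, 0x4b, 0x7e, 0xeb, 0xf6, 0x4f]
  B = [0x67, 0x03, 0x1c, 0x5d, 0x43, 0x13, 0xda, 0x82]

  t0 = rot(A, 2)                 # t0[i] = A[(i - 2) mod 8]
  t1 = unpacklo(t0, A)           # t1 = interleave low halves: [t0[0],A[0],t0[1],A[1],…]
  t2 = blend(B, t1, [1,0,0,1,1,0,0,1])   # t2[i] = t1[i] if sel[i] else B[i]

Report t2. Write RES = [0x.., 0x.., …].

  t0: f6 4f e3 5a 31 4b 7e eb
  t1: f6 e3 4f 5a e3 31 5a 4b
  t2: f6 03 1c 5a e3 13 da 4b

RES = [ 0xf6  0x03  0x1c  0x5a  0xe3  0x13  0xda  0x4b ]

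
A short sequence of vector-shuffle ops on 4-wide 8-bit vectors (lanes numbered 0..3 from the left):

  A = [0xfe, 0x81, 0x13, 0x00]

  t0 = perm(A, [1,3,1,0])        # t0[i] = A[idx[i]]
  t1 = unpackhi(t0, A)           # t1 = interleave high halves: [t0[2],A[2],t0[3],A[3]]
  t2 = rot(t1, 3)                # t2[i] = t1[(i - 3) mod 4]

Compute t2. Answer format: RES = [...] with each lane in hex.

RES = [0x13, 0xfe, 0x00, 0x81]

→ t0 |81|00|81|fe|
→ t1 |81|13|fe|00|
→ t2 |13|fe|00|81|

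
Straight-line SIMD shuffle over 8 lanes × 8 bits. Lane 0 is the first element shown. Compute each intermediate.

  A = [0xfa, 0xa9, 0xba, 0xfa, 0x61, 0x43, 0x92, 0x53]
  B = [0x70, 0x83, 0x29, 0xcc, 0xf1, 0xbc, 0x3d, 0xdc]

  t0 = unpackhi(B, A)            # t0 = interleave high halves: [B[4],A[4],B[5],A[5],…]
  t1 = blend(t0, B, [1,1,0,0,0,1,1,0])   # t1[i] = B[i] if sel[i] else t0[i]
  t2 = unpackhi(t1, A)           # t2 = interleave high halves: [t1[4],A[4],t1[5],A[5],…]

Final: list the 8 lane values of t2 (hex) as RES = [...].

RES = [ 0x3d  0x61  0xbc  0x43  0x3d  0x92  0x53  0x53 ]

t0 = [0xf1, 0x61, 0xbc, 0x43, 0x3d, 0x92, 0xdc, 0x53]
t1 = [0x70, 0x83, 0xbc, 0x43, 0x3d, 0xbc, 0x3d, 0x53]
t2 = [0x3d, 0x61, 0xbc, 0x43, 0x3d, 0x92, 0x53, 0x53]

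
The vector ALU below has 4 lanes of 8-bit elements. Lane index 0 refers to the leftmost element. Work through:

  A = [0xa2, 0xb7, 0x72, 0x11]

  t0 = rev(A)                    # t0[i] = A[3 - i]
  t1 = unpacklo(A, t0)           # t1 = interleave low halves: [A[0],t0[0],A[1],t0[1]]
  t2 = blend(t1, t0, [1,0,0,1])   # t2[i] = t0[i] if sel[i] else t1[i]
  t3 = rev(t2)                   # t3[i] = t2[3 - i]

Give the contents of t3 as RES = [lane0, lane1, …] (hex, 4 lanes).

→ t0 |11|72|b7|a2|
→ t1 |a2|11|b7|72|
→ t2 |11|11|b7|a2|
→ t3 |a2|b7|11|11|

RES = [ 0xa2  0xb7  0x11  0x11 ]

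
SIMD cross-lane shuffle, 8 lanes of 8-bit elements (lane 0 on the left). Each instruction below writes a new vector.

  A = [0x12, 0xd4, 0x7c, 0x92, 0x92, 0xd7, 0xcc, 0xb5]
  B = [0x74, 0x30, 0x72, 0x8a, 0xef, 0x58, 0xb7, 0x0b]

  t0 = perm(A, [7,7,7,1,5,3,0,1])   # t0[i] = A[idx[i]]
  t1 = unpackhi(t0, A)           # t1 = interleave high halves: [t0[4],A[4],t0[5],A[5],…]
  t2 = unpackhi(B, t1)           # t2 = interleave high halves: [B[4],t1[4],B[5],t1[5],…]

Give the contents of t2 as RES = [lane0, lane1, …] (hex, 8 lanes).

RES = [0xef, 0x12, 0x58, 0xcc, 0xb7, 0xd4, 0x0b, 0xb5]

→ t0 |b5|b5|b5|d4|d7|92|12|d4|
→ t1 |d7|92|92|d7|12|cc|d4|b5|
→ t2 |ef|12|58|cc|b7|d4|0b|b5|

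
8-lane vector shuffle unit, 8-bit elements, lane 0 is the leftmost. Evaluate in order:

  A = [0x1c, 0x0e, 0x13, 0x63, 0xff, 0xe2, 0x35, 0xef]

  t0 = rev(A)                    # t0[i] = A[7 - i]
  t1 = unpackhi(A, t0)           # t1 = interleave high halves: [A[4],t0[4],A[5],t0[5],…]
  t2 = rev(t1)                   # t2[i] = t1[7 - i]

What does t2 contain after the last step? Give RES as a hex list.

RES = [0x1c, 0xef, 0x0e, 0x35, 0x13, 0xe2, 0x63, 0xff]

t0 = [0xef, 0x35, 0xe2, 0xff, 0x63, 0x13, 0x0e, 0x1c]
t1 = [0xff, 0x63, 0xe2, 0x13, 0x35, 0x0e, 0xef, 0x1c]
t2 = [0x1c, 0xef, 0x0e, 0x35, 0x13, 0xe2, 0x63, 0xff]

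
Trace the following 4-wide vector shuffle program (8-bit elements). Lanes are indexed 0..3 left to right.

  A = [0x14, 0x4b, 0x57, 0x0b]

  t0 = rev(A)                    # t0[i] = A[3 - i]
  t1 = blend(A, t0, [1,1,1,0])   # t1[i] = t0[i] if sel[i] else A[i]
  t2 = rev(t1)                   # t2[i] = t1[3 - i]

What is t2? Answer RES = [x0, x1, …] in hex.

→ t0 |0b|57|4b|14|
→ t1 |0b|57|4b|0b|
→ t2 |0b|4b|57|0b|

RES = [0x0b, 0x4b, 0x57, 0x0b]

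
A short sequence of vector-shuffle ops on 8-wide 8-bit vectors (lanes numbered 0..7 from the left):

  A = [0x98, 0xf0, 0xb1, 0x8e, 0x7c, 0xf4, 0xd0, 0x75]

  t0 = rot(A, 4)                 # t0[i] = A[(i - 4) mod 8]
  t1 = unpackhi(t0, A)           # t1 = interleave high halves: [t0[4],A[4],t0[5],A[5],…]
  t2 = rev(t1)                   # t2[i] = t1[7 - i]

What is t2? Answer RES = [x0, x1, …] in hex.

t0 = [0x7c, 0xf4, 0xd0, 0x75, 0x98, 0xf0, 0xb1, 0x8e]
t1 = [0x98, 0x7c, 0xf0, 0xf4, 0xb1, 0xd0, 0x8e, 0x75]
t2 = [0x75, 0x8e, 0xd0, 0xb1, 0xf4, 0xf0, 0x7c, 0x98]

RES = [ 0x75  0x8e  0xd0  0xb1  0xf4  0xf0  0x7c  0x98 ]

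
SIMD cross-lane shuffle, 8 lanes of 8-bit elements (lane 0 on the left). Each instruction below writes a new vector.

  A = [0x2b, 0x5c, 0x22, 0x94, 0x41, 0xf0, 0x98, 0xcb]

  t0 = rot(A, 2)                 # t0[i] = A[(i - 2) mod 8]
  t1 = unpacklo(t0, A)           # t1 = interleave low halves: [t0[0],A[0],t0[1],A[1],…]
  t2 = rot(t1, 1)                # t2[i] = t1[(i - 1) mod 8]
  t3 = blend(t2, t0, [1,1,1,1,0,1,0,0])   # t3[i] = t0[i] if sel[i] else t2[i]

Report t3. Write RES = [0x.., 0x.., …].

→ t0 |98|cb|2b|5c|22|94|41|f0|
→ t1 |98|2b|cb|5c|2b|22|5c|94|
→ t2 |94|98|2b|cb|5c|2b|22|5c|
→ t3 |98|cb|2b|5c|5c|94|22|5c|

RES = [0x98, 0xcb, 0x2b, 0x5c, 0x5c, 0x94, 0x22, 0x5c]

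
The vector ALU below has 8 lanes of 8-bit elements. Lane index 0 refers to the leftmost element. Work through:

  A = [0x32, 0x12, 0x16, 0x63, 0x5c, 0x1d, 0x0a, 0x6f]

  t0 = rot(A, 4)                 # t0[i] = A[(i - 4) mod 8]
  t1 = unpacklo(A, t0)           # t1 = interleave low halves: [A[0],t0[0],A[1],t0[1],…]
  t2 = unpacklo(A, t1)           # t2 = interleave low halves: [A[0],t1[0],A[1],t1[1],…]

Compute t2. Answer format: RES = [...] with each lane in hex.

RES = [0x32, 0x32, 0x12, 0x5c, 0x16, 0x12, 0x63, 0x1d]

  t0: 5c 1d 0a 6f 32 12 16 63
  t1: 32 5c 12 1d 16 0a 63 6f
  t2: 32 32 12 5c 16 12 63 1d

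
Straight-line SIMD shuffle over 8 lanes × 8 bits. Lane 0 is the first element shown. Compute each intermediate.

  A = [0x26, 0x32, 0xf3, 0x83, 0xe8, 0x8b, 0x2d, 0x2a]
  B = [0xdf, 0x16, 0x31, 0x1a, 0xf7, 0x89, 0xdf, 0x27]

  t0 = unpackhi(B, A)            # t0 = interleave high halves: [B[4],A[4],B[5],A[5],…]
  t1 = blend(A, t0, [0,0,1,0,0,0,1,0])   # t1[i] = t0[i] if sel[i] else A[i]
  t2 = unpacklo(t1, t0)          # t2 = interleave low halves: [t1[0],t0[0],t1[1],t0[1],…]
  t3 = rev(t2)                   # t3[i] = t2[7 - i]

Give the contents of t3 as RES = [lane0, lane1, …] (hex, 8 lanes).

RES = [ 0x8b  0x83  0x89  0x89  0xe8  0x32  0xf7  0x26 ]

  t0: f7 e8 89 8b df 2d 27 2a
  t1: 26 32 89 83 e8 8b 27 2a
  t2: 26 f7 32 e8 89 89 83 8b
  t3: 8b 83 89 89 e8 32 f7 26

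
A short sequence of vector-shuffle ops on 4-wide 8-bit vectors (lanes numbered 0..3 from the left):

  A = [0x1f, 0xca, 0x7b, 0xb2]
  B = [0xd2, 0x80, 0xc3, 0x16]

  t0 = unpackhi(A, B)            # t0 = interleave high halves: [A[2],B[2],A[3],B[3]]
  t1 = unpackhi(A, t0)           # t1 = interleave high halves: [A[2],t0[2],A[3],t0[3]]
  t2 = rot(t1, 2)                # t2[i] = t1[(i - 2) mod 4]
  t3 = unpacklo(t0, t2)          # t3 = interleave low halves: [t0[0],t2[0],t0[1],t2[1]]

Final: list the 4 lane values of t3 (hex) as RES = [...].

→ t0 |7b|c3|b2|16|
→ t1 |7b|b2|b2|16|
→ t2 |b2|16|7b|b2|
→ t3 |7b|b2|c3|16|

RES = [0x7b, 0xb2, 0xc3, 0x16]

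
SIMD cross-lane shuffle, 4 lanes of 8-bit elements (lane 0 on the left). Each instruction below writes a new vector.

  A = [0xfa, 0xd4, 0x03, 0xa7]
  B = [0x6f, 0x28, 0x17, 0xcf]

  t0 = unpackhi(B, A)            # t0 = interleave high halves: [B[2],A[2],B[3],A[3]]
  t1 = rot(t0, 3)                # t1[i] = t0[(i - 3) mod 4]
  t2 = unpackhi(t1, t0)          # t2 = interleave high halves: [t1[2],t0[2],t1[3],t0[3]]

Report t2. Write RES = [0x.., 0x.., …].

  t0: 17 03 cf a7
  t1: 03 cf a7 17
  t2: a7 cf 17 a7

RES = [0xa7, 0xcf, 0x17, 0xa7]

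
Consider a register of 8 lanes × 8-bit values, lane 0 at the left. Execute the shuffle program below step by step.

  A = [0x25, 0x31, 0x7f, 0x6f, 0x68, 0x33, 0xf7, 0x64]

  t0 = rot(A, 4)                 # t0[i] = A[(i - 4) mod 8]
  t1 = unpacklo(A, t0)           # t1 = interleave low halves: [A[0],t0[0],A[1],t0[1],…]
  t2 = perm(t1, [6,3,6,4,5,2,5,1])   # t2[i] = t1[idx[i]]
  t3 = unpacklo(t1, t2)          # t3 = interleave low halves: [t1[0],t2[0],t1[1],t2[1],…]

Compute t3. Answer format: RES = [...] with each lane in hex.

  t0: 68 33 f7 64 25 31 7f 6f
  t1: 25 68 31 33 7f f7 6f 64
  t2: 6f 33 6f 7f f7 31 f7 68
  t3: 25 6f 68 33 31 6f 33 7f

RES = [ 0x25  0x6f  0x68  0x33  0x31  0x6f  0x33  0x7f ]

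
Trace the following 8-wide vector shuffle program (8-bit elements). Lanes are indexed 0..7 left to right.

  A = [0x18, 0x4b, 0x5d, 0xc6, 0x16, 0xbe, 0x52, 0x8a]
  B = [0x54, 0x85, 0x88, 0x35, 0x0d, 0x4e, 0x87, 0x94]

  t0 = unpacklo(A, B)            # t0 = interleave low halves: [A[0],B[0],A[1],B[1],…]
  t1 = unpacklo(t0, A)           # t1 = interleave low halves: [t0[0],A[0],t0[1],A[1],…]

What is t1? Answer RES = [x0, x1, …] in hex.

t0 = [0x18, 0x54, 0x4b, 0x85, 0x5d, 0x88, 0xc6, 0x35]
t1 = [0x18, 0x18, 0x54, 0x4b, 0x4b, 0x5d, 0x85, 0xc6]

RES = [0x18, 0x18, 0x54, 0x4b, 0x4b, 0x5d, 0x85, 0xc6]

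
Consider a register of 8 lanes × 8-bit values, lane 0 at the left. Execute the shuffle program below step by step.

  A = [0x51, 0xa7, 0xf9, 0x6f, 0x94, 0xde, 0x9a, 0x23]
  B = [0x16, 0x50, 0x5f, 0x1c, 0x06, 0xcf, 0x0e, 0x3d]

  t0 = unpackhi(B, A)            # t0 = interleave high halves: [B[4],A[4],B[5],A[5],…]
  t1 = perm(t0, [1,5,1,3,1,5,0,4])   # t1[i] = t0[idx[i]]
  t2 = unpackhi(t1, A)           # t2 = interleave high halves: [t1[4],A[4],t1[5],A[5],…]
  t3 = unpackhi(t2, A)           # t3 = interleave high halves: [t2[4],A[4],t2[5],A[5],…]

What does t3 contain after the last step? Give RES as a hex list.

RES = [ 0x06  0x94  0x9a  0xde  0x0e  0x9a  0x23  0x23 ]

→ t0 |06|94|cf|de|0e|9a|3d|23|
→ t1 |94|9a|94|de|94|9a|06|0e|
→ t2 |94|94|9a|de|06|9a|0e|23|
→ t3 |06|94|9a|de|0e|9a|23|23|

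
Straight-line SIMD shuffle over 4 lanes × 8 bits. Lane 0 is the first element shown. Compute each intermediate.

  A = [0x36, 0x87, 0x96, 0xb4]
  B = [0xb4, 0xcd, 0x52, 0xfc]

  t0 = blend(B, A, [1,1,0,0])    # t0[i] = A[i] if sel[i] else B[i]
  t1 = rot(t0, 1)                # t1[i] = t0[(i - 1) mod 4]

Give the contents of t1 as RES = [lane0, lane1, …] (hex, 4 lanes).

→ t0 |36|87|52|fc|
→ t1 |fc|36|87|52|

RES = [ 0xfc  0x36  0x87  0x52 ]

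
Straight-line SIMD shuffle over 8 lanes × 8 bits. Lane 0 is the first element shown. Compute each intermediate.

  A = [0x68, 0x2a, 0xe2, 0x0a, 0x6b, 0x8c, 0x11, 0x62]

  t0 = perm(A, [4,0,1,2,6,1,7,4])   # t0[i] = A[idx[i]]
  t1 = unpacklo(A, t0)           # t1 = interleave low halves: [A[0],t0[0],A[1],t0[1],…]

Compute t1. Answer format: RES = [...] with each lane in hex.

RES = [ 0x68  0x6b  0x2a  0x68  0xe2  0x2a  0x0a  0xe2 ]

→ t0 |6b|68|2a|e2|11|2a|62|6b|
→ t1 |68|6b|2a|68|e2|2a|0a|e2|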